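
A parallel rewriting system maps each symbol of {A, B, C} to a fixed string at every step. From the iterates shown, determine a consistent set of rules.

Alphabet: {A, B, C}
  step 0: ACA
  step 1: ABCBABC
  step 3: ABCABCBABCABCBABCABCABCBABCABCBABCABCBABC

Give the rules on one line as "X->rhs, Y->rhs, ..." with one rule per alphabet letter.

A->ABC, B->ABC, C->B

  step 0 ⇒ step 1: ACA ⇒ ABC·B·ABC
    A ↦ ABC
    C ↦ B
    B ↦ ABC  (constrained at step 1)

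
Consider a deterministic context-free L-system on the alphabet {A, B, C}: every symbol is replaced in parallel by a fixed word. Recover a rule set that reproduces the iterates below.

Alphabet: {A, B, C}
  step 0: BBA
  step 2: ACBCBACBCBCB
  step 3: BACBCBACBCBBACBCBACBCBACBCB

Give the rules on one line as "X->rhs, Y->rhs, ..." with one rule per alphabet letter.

  step 2 ⇒ step 3: ACBCBACBCBCB ⇒ B·ACB·CB·ACB·CB·B·ACB·CB·ACB·CB·ACB·CB
    A ↦ B
    B ↦ CB
    C ↦ ACB

A->B, B->CB, C->ACB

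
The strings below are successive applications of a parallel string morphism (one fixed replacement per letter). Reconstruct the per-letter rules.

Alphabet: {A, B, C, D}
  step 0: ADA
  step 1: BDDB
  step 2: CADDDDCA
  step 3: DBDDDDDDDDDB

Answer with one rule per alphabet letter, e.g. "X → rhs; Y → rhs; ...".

A->B, B->CA, C->D, D->DD

  step 2 ⇒ step 3: CADDDDCA ⇒ D·B·DD·DD·DD·DD·D·B
    A ↦ B
    C ↦ D
    D ↦ DD
  step 1 ⇒ step 2: BDDB ⇒ CA·DD·DD·CA
    B ↦ CA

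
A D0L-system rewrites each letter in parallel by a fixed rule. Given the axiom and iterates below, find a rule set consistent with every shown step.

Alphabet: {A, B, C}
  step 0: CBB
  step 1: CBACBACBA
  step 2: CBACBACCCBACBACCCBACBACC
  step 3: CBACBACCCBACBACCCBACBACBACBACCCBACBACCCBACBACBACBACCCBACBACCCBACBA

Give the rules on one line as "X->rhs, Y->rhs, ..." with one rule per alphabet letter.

A->CC, B->CBA, C->CBA

  step 2 ⇒ step 3: CBACBACCCBACBACCCBACBACC ⇒ CBA·CBA·CC·CBA·CBA·CC·CBA·CBA·CBA·CBA·CC·CBA·CBA·CC·CBA·CBA·CBA·CBA·CC·CBA·CBA·CC·CBA·CBA
    A ↦ CC
    B ↦ CBA
    C ↦ CBA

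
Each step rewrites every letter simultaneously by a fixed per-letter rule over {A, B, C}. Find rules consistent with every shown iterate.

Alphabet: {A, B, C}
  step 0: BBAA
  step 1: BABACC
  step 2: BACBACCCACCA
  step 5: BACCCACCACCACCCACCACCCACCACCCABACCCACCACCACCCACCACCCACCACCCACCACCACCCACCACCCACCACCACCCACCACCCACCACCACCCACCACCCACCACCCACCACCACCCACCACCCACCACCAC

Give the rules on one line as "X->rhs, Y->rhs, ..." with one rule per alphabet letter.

  step 1 ⇒ step 2: BABACC ⇒ BA·C·BA·C·CCA·CCA
    A ↦ C
    B ↦ BA
    C ↦ CCA

A->C, B->BA, C->CCA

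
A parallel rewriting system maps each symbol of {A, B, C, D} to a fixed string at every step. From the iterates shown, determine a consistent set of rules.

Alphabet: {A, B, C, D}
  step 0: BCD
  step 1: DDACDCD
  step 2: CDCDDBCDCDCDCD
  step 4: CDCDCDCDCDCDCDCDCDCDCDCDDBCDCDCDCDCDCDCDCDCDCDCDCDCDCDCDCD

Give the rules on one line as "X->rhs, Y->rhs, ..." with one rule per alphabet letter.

  step 1 ⇒ step 2: DDACDCD ⇒ CD·CD·DB·CD·CD·CD·CD
    A ↦ DB
    C ↦ CD
    D ↦ CD
  step 0 ⇒ step 1: BCD ⇒ DDA·CD·CD
    B ↦ DDA

A->DB, B->DDA, C->CD, D->CD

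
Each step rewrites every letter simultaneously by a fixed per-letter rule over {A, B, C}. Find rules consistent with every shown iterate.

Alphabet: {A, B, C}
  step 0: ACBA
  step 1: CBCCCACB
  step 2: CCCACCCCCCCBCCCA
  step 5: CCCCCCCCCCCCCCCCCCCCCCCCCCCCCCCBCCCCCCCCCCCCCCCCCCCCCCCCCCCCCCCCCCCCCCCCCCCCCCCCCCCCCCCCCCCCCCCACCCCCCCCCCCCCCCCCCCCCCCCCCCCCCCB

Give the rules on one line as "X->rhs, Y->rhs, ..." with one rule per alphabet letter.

A->CB, B->CA, C->CC

  step 1 ⇒ step 2: CBCCCACB ⇒ CC·CA·CC·CC·CC·CB·CC·CA
    A ↦ CB
    B ↦ CA
    C ↦ CC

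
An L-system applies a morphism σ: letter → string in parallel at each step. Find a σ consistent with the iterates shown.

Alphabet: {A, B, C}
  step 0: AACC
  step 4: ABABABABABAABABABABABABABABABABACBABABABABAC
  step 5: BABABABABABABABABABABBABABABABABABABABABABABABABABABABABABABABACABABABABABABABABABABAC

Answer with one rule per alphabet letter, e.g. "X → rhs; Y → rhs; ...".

A->B, B->ABA, C->AC

  step 4 ⇒ step 5: ABABABABABAABABABABABABABABABABACBABABABABAC ⇒ B·ABA·B·ABA·B·ABA·B·ABA·B·ABA·B·B·ABA·B·ABA·B·ABA·B·ABA·B·ABA·B·ABA·B·ABA·B·ABA·B·ABA·B·ABA·B·AC·ABA·B·ABA·B·ABA·B·ABA·B·ABA·B·AC
    A ↦ B
    B ↦ ABA
    C ↦ AC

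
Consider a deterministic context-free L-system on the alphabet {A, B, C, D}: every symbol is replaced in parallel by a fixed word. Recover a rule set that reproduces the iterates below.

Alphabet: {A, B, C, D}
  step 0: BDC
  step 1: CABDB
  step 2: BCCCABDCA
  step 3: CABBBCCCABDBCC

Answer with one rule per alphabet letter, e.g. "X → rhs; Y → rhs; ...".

  step 2 ⇒ step 3: BCCCABDCA ⇒ CA·B·B·B·CC·CA·BD·B·CC
    A ↦ CC
    B ↦ CA
    C ↦ B
    D ↦ BD

A->CC, B->CA, C->B, D->BD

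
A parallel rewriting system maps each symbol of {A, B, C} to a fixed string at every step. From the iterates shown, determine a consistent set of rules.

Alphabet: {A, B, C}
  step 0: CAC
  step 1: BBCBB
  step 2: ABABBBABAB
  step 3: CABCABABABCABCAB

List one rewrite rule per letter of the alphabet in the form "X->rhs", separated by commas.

A->C, B->AB, C->BB

  step 2 ⇒ step 3: ABABBBABAB ⇒ C·AB·C·AB·AB·AB·C·AB·C·AB
    A ↦ C
    B ↦ AB
  step 0 ⇒ step 1: CAC ⇒ BB·C·BB
    C ↦ BB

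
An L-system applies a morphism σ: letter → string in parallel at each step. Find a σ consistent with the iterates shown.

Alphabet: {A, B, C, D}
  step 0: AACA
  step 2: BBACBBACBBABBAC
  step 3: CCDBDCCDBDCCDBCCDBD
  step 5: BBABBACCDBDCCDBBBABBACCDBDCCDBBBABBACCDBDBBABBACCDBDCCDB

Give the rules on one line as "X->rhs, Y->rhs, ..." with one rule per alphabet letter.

  step 2 ⇒ step 3: BBACBBACBBABBAC ⇒ C·C·DB·D·C·C·DB·D·C·C·DB·C·C·DB·D
    A ↦ DB
    B ↦ C
    C ↦ D
    D ↦ BBA  (constrained at step 3)

A->DB, B->C, C->D, D->BBA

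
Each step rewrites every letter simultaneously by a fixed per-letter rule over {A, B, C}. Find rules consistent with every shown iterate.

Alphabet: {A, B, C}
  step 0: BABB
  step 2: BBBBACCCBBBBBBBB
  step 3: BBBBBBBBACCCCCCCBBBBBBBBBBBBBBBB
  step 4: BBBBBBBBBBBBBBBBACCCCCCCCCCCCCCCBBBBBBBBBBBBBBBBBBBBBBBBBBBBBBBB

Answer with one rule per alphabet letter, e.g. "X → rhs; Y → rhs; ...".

A->AC, B->BB, C->CC

  step 3 ⇒ step 4: BBBBBBBBACCCCCCCBBBBBBBBBBBBBBBB ⇒ BB·BB·BB·BB·BB·BB·BB·BB·AC·CC·CC·CC·CC·CC·CC·CC·BB·BB·BB·BB·BB·BB·BB·BB·BB·BB·BB·BB·BB·BB·BB·BB
    A ↦ AC
    B ↦ BB
    C ↦ CC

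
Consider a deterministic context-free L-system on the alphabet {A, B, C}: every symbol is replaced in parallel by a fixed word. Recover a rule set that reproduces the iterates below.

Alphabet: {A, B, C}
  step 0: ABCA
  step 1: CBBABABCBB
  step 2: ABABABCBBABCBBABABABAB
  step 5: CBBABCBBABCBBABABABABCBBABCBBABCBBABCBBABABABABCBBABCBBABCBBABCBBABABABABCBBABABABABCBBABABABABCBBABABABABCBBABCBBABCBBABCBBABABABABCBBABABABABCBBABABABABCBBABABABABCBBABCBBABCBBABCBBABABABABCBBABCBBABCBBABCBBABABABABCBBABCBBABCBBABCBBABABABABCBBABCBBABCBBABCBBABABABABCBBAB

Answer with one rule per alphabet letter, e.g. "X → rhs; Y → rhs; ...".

  step 1 ⇒ step 2: CBBABABCBB ⇒ AB·AB·AB·CBB·AB·CBB·AB·AB·AB·AB
    A ↦ CBB
    B ↦ AB
    C ↦ AB

A->CBB, B->AB, C->AB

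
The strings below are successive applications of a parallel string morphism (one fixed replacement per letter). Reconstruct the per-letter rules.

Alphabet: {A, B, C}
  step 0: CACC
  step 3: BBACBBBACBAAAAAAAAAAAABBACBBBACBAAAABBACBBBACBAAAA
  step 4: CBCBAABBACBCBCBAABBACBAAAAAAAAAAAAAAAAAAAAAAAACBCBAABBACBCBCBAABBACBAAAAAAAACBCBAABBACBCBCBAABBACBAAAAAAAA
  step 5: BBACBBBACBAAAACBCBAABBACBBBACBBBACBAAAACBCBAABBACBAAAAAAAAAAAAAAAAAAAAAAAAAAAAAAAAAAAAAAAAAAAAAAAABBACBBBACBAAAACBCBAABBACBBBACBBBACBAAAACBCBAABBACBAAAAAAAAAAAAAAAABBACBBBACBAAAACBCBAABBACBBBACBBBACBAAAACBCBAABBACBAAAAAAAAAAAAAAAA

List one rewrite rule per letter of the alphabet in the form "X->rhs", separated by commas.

A->AA, B->CB, C->BBA

  step 4 ⇒ step 5: CBCBAABBACBCBCBAABBACBAAAAAAAAAAAAAAAAAAAAAAAACBCBAABBACBCBCBAABBACBAAAAAAAACBCBAABBACBCBCBAABBACBAAAAAAAA ⇒ BBA·CB·BBA·CB·AA·AA·CB·CB·AA·BBA·CB·BBA·CB·BBA·CB·AA·AA·CB·CB·AA·BBA·CB·AA·AA·AA·AA·AA·AA·AA·AA·AA·AA·AA·AA·AA·AA·AA·AA·AA·AA·AA·AA·AA·AA·AA·AA·BBA·CB·BBA·CB·AA·AA·CB·CB·AA·BBA·CB·BBA·CB·BBA·CB·AA·AA·CB·CB·AA·BBA·CB·AA·AA·AA·AA·AA·AA·AA·AA·BBA·CB·BBA·CB·AA·AA·CB·CB·AA·BBA·CB·BBA·CB·BBA·CB·AA·AA·CB·CB·AA·BBA·CB·AA·AA·AA·AA·AA·AA·AA·AA
    A ↦ AA
    B ↦ CB
    C ↦ BBA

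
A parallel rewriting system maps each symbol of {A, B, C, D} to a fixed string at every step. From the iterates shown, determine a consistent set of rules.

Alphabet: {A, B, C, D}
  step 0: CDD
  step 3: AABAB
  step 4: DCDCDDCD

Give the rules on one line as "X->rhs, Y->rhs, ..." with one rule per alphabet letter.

A->DC, B->D, C->B, D->A

  step 3 ⇒ step 4: AABAB ⇒ DC·DC·D·DC·D
    A ↦ DC
    B ↦ D
    C ↦ B  (constrained at step 0)
    D ↦ A  (constrained at step 0)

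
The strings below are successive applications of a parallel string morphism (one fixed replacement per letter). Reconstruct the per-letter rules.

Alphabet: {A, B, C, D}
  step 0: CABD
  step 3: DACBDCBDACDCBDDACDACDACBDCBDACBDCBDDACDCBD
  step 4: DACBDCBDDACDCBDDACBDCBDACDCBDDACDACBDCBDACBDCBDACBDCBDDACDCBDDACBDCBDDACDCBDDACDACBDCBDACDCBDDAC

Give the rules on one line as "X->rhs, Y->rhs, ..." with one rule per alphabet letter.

  step 3 ⇒ step 4: DACBDCBDACDCBDDACDACDACBDCBDACBDCBDDACDCBD ⇒ DAC·B·DCB·D·DAC·DCB·D·DAC·B·DCB·DAC·DCB·D·DAC·DAC·B·DCB·DAC·B·DCB·DAC·B·DCB·D·DAC·DCB·D·DAC·B·DCB·D·DAC·DCB·D·DAC·DAC·B·DCB·DAC·DCB·D·DAC
    A ↦ B
    B ↦ D
    C ↦ DCB
    D ↦ DAC

A->B, B->D, C->DCB, D->DAC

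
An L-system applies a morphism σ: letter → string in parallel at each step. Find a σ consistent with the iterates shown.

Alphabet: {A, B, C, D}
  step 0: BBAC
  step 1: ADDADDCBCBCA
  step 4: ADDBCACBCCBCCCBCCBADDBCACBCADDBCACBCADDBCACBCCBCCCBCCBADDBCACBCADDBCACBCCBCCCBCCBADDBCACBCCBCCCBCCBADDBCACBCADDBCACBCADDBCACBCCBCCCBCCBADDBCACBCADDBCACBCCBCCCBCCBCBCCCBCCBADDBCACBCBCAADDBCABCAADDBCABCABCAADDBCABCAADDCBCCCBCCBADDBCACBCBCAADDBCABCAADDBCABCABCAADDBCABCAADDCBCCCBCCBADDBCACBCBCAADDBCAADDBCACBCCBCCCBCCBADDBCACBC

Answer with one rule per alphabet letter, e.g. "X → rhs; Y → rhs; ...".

  step 0 ⇒ step 1: BBAC ⇒ ADD·ADD·CBC·BCA
    A ↦ CBC
    B ↦ ADD
    C ↦ BCA
    D ↦ CCB  (constrained at step 1)

A->CBC, B->ADD, C->BCA, D->CCB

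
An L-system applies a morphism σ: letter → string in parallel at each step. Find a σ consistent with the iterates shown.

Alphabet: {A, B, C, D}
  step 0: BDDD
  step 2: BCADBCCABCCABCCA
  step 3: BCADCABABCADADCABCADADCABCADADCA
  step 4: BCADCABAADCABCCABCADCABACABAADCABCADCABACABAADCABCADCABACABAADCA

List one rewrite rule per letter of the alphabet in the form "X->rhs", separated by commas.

A->CA, B->BC, C->AD, D->BA

  step 3 ⇒ step 4: BCADCABABCADADCABCADADCABCADADCA ⇒ BC·AD·CA·BA·AD·CA·BC·CA·BC·AD·CA·BA·CA·BA·AD·CA·BC·AD·CA·BA·CA·BA·AD·CA·BC·AD·CA·BA·CA·BA·AD·CA
    A ↦ CA
    B ↦ BC
    C ↦ AD
    D ↦ BA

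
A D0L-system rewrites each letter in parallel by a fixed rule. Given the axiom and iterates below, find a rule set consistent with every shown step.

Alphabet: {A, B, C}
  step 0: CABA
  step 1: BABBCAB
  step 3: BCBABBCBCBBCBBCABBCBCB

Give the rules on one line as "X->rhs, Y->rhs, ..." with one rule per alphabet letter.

A->AB, B->BC, C->B

  step 0 ⇒ step 1: CABA ⇒ B·AB·BC·AB
    A ↦ AB
    B ↦ BC
    C ↦ B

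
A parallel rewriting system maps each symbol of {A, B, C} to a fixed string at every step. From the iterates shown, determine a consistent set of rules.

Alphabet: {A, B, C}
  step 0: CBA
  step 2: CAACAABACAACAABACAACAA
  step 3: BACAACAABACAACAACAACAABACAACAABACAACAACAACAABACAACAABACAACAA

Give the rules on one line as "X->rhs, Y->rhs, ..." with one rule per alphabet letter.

A->CAA, B->CAA, C->BA

  step 2 ⇒ step 3: CAACAABACAACAABACAACAA ⇒ BA·CAA·CAA·BA·CAA·CAA·CAA·CAA·BA·CAA·CAA·BA·CAA·CAA·CAA·CAA·BA·CAA·CAA·BA·CAA·CAA
    A ↦ CAA
    B ↦ CAA
    C ↦ BA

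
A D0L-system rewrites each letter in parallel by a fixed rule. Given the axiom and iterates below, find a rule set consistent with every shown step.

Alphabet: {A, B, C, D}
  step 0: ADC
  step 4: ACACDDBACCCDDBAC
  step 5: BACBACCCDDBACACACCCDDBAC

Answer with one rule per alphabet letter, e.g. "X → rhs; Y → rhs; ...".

  step 4 ⇒ step 5: ACACDDBACCCDDBAC ⇒ B·AC·B·AC·C·C·DD·B·AC·AC·AC·C·C·DD·B·AC
    A ↦ B
    B ↦ DD
    C ↦ AC
    D ↦ C

A->B, B->DD, C->AC, D->C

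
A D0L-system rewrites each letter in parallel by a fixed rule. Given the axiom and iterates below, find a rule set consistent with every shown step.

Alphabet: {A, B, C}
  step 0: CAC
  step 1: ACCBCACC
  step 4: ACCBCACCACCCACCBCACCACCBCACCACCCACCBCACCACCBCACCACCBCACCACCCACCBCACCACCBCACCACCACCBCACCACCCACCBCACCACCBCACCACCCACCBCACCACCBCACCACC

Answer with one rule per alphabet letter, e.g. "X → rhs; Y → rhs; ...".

  step 0 ⇒ step 1: CAC ⇒ ACC·BC·ACC
    A ↦ BC
    C ↦ ACC
    B ↦ C  (constrained at step 1)

A->BC, B->C, C->ACC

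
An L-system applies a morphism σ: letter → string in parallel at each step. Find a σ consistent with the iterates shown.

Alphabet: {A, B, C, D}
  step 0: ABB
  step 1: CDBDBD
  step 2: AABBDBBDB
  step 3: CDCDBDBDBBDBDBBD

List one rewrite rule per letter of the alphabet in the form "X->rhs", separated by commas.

  step 2 ⇒ step 3: AABBDBBDB ⇒ CD·CD·BD·BD·B·BD·BD·B·BD
    A ↦ CD
    B ↦ BD
    D ↦ B
  step 1 ⇒ step 2: CDBDBD ⇒ AA·B·BD·B·BD·B
    C ↦ AA

A->CD, B->BD, C->AA, D->B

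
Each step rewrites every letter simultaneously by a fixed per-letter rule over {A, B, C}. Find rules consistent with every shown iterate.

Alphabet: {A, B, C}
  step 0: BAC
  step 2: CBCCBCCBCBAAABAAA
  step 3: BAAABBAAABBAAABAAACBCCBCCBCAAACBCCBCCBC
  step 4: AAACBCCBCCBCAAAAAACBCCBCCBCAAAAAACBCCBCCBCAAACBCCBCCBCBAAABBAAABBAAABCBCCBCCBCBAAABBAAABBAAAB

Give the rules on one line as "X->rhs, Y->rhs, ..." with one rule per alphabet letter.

  step 3 ⇒ step 4: BAAABBAAABBAAABAAACBCCBCCBCAAACBCCBCCBC ⇒ AAA·CBC·CBC·CBC·AAA·AAA·CBC·CBC·CBC·AAA·AAA·CBC·CBC·CBC·AAA·CBC·CBC·CBC·B·AAA·B·B·AAA·B·B·AAA·B·CBC·CBC·CBC·B·AAA·B·B·AAA·B·B·AAA·B
    A ↦ CBC
    B ↦ AAA
    C ↦ B

A->CBC, B->AAA, C->B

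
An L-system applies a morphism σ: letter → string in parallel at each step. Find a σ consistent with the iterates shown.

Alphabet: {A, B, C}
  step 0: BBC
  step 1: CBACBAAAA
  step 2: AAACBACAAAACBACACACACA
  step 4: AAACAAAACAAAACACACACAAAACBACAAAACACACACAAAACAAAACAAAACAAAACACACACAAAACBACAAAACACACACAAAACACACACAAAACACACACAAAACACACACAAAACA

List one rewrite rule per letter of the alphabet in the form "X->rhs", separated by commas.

A->CA, B->CBA, C->AAA

  step 1 ⇒ step 2: CBACBAAAA ⇒ AAA·CBA·CA·AAA·CBA·CA·CA·CA·CA
    A ↦ CA
    B ↦ CBA
    C ↦ AAA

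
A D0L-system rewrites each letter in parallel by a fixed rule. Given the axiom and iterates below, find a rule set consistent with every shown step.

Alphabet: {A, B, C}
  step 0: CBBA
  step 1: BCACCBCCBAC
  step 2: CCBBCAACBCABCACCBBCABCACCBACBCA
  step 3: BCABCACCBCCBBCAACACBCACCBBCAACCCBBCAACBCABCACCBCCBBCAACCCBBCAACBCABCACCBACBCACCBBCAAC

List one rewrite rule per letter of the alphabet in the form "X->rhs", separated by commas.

A->AC, B->CCB, C->BCA

  step 2 ⇒ step 3: CCBBCAACBCABCACCBBCABCACCBACBCA ⇒ BCA·BCA·CCB·CCB·BCA·AC·AC·BCA·CCB·BCA·AC·CCB·BCA·AC·BCA·BCA·CCB·CCB·BCA·AC·CCB·BCA·AC·BCA·BCA·CCB·AC·BCA·CCB·BCA·AC
    A ↦ AC
    B ↦ CCB
    C ↦ BCA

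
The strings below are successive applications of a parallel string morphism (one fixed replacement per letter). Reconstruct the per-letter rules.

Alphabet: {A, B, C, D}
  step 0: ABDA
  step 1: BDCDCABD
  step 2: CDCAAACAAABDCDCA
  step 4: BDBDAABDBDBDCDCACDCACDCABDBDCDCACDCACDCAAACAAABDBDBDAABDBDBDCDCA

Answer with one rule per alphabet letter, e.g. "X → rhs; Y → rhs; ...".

  step 1 ⇒ step 2: BDCDCABD ⇒ CD·CA·AA·CA·AA·BD·CD·CA
    A ↦ BD
    B ↦ CD
    C ↦ AA
    D ↦ CA

A->BD, B->CD, C->AA, D->CA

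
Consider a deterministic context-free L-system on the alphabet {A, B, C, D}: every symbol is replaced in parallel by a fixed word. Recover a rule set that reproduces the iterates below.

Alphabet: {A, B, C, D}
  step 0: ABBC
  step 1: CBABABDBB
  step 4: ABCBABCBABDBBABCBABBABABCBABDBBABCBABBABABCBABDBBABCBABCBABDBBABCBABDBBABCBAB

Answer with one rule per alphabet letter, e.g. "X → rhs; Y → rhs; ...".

A->CB, B->AB, C->DBB, D->B

  step 0 ⇒ step 1: ABBC ⇒ CB·AB·AB·DBB
    A ↦ CB
    B ↦ AB
    C ↦ DBB
    D ↦ B  (constrained at step 1)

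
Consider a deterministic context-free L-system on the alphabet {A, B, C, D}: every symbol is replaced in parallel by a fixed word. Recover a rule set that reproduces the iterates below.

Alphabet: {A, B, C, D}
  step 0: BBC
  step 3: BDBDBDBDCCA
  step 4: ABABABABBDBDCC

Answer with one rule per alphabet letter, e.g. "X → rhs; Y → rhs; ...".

  step 3 ⇒ step 4: BDBDBDBDCCA ⇒ A·B·A·B·A·B·A·B·BD·BD·CC
    A ↦ CC
    B ↦ A
    C ↦ BD
    D ↦ B

A->CC, B->A, C->BD, D->B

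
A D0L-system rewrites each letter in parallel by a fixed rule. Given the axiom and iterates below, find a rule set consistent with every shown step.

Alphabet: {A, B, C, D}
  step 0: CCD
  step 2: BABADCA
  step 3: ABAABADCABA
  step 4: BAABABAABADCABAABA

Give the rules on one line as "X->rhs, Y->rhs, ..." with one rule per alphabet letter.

  step 3 ⇒ step 4: ABAABADCABA ⇒ BA·A·BA·BA·A·BA·DC·A·BA·A·BA
    A ↦ BA
    B ↦ A
    C ↦ A
    D ↦ DC

A->BA, B->A, C->A, D->DC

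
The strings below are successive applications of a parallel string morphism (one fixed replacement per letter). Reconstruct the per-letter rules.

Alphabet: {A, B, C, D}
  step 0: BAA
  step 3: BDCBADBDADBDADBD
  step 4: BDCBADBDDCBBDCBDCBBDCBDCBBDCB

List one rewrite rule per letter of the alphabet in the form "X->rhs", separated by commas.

A->D, B->BD, C->AD, D->CB

  step 3 ⇒ step 4: BDCBADBDADBDADBD ⇒ BD·CB·AD·BD·D·CB·BD·CB·D·CB·BD·CB·D·CB·BD·CB
    A ↦ D
    B ↦ BD
    C ↦ AD
    D ↦ CB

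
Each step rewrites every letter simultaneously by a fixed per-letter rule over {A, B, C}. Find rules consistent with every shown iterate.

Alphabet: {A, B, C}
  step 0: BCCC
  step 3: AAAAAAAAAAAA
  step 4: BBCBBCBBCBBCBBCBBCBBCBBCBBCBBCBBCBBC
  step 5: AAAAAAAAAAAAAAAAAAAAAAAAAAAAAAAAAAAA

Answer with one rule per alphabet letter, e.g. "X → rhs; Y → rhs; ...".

A->BBC, B->A, C->A

  step 4 ⇒ step 5: BBCBBCBBCBBCBBCBBCBBCBBCBBCBBCBBCBBC ⇒ A·A·A·A·A·A·A·A·A·A·A·A·A·A·A·A·A·A·A·A·A·A·A·A·A·A·A·A·A·A·A·A·A·A·A·A
    B ↦ A
    C ↦ A
  step 3 ⇒ step 4: AAAAAAAAAAAA ⇒ BBC·BBC·BBC·BBC·BBC·BBC·BBC·BBC·BBC·BBC·BBC·BBC
    A ↦ BBC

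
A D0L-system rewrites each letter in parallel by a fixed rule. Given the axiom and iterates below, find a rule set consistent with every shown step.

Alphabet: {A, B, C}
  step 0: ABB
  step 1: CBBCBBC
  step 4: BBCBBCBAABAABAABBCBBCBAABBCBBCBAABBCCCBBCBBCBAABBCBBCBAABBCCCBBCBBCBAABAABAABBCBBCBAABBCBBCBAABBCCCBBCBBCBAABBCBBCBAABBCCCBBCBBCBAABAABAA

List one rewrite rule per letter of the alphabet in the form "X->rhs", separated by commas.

A->C, B->BBC, C->BAA

  step 0 ⇒ step 1: ABB ⇒ C·BBC·BBC
    A ↦ C
    B ↦ BBC
    C ↦ BAA  (constrained at step 1)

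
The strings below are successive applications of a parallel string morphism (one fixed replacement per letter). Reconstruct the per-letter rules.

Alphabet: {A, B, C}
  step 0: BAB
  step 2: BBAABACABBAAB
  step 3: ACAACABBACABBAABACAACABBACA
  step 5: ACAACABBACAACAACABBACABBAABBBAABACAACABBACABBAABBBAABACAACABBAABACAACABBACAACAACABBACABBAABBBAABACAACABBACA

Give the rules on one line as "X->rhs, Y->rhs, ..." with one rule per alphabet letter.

A->B, B->ACA, C->BAA

  step 2 ⇒ step 3: BBAABACABBAAB ⇒ ACA·ACA·B·B·ACA·B·BAA·B·ACA·ACA·B·B·ACA
    A ↦ B
    B ↦ ACA
    C ↦ BAA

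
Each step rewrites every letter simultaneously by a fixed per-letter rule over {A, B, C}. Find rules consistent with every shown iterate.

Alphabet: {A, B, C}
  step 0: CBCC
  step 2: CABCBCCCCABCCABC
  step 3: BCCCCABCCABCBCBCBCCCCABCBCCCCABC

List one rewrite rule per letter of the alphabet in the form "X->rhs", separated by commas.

A->CC, B->CA, C->BC

  step 2 ⇒ step 3: CABCBCCCCABCCABC ⇒ BC·CC·CA·BC·CA·BC·BC·BC·BC·CC·CA·BC·BC·CC·CA·BC
    A ↦ CC
    B ↦ CA
    C ↦ BC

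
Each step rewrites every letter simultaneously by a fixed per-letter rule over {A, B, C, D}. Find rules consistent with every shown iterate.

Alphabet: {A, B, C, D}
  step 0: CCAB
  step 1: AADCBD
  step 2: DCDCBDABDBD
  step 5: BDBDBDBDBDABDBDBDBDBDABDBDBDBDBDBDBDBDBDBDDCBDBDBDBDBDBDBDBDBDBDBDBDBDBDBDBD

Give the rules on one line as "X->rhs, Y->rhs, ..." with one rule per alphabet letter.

A->DC, B->BD, C->A, D->BD

  step 1 ⇒ step 2: AADCBD ⇒ DC·DC·BD·A·BD·BD
    A ↦ DC
    B ↦ BD
    C ↦ A
    D ↦ BD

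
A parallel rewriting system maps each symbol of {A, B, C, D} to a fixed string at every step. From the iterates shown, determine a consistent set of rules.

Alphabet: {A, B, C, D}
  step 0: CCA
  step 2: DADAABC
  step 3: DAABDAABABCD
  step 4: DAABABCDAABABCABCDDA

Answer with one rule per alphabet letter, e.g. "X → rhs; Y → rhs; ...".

  step 3 ⇒ step 4: DAABDAABABCD ⇒ DA·AB·AB·C·DA·AB·AB·C·AB·C·D·DA
    A ↦ AB
    B ↦ C
    C ↦ D
    D ↦ DA

A->AB, B->C, C->D, D->DA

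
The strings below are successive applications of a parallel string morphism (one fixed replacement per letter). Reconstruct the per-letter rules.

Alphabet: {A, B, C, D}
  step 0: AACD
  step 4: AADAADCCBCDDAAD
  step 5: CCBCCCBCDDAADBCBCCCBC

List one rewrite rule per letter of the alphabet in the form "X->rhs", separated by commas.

A->C, B->AA, C->D, D->BC

  step 4 ⇒ step 5: AADAADCCBCDDAAD ⇒ C·C·BC·C·C·BC·D·D·AA·D·BC·BC·C·C·BC
    A ↦ C
    B ↦ AA
    C ↦ D
    D ↦ BC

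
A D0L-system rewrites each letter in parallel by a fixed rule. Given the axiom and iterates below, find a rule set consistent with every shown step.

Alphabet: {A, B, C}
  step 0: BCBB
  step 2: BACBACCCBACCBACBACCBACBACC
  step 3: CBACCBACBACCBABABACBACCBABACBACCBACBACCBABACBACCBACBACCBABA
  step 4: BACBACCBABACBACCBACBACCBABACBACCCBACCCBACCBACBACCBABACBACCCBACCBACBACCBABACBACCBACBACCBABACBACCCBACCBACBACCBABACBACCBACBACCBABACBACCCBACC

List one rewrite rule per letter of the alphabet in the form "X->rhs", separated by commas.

  step 3 ⇒ step 4: CBACCBACBACCBABABACBACCBABACBACCBACBACCBABACBACCBACBACCBABA ⇒ BA·CBA·CC·BA·BA·CBA·CC·BA·CBA·CC·BA·BA·CBA·CC·CBA·CC·CBA·CC·BA·CBA·CC·BA·BA·CBA·CC·CBA·CC·BA·CBA·CC·BA·BA·CBA·CC·BA·CBA·CC·BA·BA·CBA·CC·CBA·CC·BA·CBA·CC·BA·BA·CBA·CC·BA·CBA·CC·BA·BA·CBA·CC·CBA·CC
    A ↦ CC
    B ↦ CBA
    C ↦ BA

A->CC, B->CBA, C->BA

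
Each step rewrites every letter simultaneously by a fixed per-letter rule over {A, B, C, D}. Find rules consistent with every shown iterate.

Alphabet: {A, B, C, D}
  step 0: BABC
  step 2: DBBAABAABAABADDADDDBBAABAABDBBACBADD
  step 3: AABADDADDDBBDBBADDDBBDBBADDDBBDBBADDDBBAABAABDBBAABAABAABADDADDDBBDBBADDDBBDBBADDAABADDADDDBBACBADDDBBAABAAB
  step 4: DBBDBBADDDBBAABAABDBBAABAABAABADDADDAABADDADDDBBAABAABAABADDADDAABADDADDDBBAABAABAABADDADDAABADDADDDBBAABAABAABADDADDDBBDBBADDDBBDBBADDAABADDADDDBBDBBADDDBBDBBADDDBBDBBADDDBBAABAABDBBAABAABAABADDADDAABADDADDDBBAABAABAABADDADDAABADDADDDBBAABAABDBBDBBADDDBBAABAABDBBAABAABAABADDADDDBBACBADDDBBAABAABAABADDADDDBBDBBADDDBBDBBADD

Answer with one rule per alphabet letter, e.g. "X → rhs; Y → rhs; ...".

  step 3 ⇒ step 4: AABADDADDDBBDBBADDDBBDBBADDDBBDBBADDDBBAABAABDBBAABAABAABADDADDDBBDBBADDDBBDBBADDAABADDADDDBBACBADDDBBAABAAB ⇒ DBB·DBB·ADD·DBB·AAB·AAB·DBB·AAB·AAB·AAB·ADD·ADD·AAB·ADD·ADD·DBB·AAB·AAB·AAB·ADD·ADD·AAB·ADD·ADD·DBB·AAB·AAB·AAB·ADD·ADD·AAB·ADD·ADD·DBB·AAB·AAB·AAB·ADD·ADD·DBB·DBB·ADD·DBB·DBB·ADD·AAB·ADD·ADD·DBB·DBB·ADD·DBB·DBB·ADD·DBB·DBB·ADD·DBB·AAB·AAB·DBB·AAB·AAB·AAB·ADD·ADD·AAB·ADD·ADD·DBB·AAB·AAB·AAB·ADD·ADD·AAB·ADD·ADD·DBB·AAB·AAB·DBB·DBB·ADD·DBB·AAB·AAB·DBB·AAB·AAB·AAB·ADD·ADD·DBB·ACB·ADD·DBB·AAB·AAB·AAB·ADD·ADD·DBB·DBB·ADD·DBB·DBB·ADD
    A ↦ DBB
    B ↦ ADD
    C ↦ ACB
    D ↦ AAB

A->DBB, B->ADD, C->ACB, D->AAB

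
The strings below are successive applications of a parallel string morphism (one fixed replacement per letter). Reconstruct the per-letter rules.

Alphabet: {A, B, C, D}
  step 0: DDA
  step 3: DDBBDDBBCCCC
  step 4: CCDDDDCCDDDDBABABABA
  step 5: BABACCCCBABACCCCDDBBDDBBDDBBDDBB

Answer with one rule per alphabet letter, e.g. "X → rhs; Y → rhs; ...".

  step 4 ⇒ step 5: CCDDDDCCDDDDBABABABA ⇒ BA·BA·C·C·C·C·BA·BA·C·C·C·C·DD·BB·DD·BB·DD·BB·DD·BB
    A ↦ BB
    B ↦ DD
    C ↦ BA
    D ↦ C

A->BB, B->DD, C->BA, D->C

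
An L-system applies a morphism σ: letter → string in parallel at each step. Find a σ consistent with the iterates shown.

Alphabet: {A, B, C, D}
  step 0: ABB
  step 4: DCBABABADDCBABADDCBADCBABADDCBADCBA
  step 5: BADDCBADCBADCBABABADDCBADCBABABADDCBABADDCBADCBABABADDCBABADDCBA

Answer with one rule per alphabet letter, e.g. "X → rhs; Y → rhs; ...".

  step 4 ⇒ step 5: DCBABABADDCBABADDCBADCBABADDCBADCBA ⇒ BA·D·DC·BA·DC·BA·DC·BA·BA·BA·D·DC·BA·DC·BA·BA·BA·D·DC·BA·BA·D·DC·BA·DC·BA·BA·BA·D·DC·BA·BA·D·DC·BA
    A ↦ BA
    B ↦ DC
    C ↦ D
    D ↦ BA

A->BA, B->DC, C->D, D->BA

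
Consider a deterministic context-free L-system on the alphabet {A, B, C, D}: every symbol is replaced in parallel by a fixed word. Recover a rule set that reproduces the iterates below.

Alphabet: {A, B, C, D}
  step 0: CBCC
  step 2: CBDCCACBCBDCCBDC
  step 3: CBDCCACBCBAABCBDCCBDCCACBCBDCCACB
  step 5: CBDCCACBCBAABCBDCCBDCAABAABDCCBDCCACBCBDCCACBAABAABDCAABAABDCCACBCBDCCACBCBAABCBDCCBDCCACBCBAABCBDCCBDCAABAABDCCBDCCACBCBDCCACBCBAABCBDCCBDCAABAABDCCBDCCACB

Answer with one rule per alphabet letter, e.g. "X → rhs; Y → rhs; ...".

A->AAB, B->DC, C->CB, D->CA

  step 2 ⇒ step 3: CBDCCACBCBDCCBDC ⇒ CB·DC·CA·CB·CB·AAB·CB·DC·CB·DC·CA·CB·CB·DC·CA·CB
    A ↦ AAB
    B ↦ DC
    C ↦ CB
    D ↦ CA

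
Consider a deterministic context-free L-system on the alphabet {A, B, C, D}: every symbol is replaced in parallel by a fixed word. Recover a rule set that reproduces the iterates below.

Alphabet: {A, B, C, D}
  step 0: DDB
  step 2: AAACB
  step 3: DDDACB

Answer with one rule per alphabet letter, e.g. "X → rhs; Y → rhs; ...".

A->D, B->CB, C->A, D->C

  step 2 ⇒ step 3: AAACB ⇒ D·D·D·A·CB
    A ↦ D
    B ↦ CB
    C ↦ A
    D ↦ C  (constrained at step 0)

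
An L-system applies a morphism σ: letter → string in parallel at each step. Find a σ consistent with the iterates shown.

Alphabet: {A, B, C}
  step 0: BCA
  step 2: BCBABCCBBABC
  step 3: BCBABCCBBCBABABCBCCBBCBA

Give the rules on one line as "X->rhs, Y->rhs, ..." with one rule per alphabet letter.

  step 2 ⇒ step 3: BCBABCCBBABC ⇒ BC·BA·BC·CB·BC·BA·BA·BC·BC·CB·BC·BA
    A ↦ CB
    B ↦ BC
    C ↦ BA

A->CB, B->BC, C->BA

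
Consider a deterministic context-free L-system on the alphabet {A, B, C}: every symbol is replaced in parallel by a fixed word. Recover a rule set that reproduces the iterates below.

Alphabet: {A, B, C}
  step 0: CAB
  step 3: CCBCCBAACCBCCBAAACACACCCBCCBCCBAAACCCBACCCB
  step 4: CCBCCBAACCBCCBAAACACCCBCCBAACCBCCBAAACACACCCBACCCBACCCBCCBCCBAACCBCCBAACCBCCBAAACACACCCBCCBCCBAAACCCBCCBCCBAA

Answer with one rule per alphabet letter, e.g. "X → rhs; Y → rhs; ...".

  step 3 ⇒ step 4: CCBCCBAACCBCCBAAACACACCCBCCBCCBAAACCCBACCCB ⇒ CCB·CCB·AA·CCB·CCB·AA·AC·AC·CCB·CCB·AA·CCB·CCB·AA·AC·AC·AC·CCB·AC·CCB·AC·CCB·CCB·CCB·AA·CCB·CCB·AA·CCB·CCB·AA·AC·AC·AC·CCB·CCB·CCB·AA·AC·CCB·CCB·CCB·AA
    A ↦ AC
    B ↦ AA
    C ↦ CCB

A->AC, B->AA, C->CCB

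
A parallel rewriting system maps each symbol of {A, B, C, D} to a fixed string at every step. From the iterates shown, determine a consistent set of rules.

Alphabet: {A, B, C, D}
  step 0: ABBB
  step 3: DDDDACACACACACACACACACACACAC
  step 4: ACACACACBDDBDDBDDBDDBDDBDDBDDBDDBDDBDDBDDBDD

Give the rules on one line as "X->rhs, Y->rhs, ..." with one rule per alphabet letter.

A->B, B->CC, C->DD, D->AC

  step 3 ⇒ step 4: DDDDACACACACACACACACACACACAC ⇒ AC·AC·AC·AC·B·DD·B·DD·B·DD·B·DD·B·DD·B·DD·B·DD·B·DD·B·DD·B·DD·B·DD·B·DD
    A ↦ B
    C ↦ DD
    D ↦ AC
    B ↦ CC  (constrained at step 0)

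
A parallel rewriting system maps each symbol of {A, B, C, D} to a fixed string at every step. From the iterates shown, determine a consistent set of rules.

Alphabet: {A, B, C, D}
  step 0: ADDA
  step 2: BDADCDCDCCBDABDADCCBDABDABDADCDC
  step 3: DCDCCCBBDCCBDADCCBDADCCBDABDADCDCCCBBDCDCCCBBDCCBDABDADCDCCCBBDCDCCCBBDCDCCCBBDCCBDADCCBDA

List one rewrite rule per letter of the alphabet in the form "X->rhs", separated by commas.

  step 2 ⇒ step 3: BDADCDCDCCBDABDADCCBDABDABDADCDC ⇒ DC·DCC·CBB·DCC·BDA·DCC·BDA·DCC·BDA·BDA·DC·DCC·CBB·DC·DCC·CBB·DCC·BDA·BDA·DC·DCC·CBB·DC·DCC·CBB·DC·DCC·CBB·DCC·BDA·DCC·BDA
    A ↦ CBB
    B ↦ DC
    C ↦ BDA
    D ↦ DCC

A->CBB, B->DC, C->BDA, D->DCC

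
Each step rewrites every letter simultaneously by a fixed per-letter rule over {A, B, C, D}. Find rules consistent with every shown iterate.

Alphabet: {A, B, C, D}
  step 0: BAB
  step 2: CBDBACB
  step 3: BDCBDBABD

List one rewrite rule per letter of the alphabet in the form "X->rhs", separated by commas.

A->BA, B->D, C->B, D->CB

  step 2 ⇒ step 3: CBDBACB ⇒ B·D·CB·D·BA·B·D
    A ↦ BA
    B ↦ D
    C ↦ B
    D ↦ CB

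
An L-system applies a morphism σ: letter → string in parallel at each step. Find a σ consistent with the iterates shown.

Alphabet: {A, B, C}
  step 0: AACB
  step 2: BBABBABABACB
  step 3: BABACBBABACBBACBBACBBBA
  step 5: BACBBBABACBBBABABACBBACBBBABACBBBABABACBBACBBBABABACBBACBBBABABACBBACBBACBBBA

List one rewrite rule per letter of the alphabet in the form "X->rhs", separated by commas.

A->CB, B->BA, C->B

  step 2 ⇒ step 3: BBABBABABACB ⇒ BA·BA·CB·BA·BA·CB·BA·CB·BA·CB·B·BA
    A ↦ CB
    B ↦ BA
    C ↦ B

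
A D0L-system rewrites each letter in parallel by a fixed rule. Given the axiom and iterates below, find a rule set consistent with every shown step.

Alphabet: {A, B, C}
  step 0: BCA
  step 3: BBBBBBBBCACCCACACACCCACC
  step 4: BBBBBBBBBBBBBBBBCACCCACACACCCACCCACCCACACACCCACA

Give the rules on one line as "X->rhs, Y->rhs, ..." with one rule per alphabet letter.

A->CC, B->BB, C->CA

  step 3 ⇒ step 4: BBBBBBBBCACCCACACACCCACC ⇒ BB·BB·BB·BB·BB·BB·BB·BB·CA·CC·CA·CA·CA·CC·CA·CC·CA·CC·CA·CA·CA·CC·CA·CA
    A ↦ CC
    B ↦ BB
    C ↦ CA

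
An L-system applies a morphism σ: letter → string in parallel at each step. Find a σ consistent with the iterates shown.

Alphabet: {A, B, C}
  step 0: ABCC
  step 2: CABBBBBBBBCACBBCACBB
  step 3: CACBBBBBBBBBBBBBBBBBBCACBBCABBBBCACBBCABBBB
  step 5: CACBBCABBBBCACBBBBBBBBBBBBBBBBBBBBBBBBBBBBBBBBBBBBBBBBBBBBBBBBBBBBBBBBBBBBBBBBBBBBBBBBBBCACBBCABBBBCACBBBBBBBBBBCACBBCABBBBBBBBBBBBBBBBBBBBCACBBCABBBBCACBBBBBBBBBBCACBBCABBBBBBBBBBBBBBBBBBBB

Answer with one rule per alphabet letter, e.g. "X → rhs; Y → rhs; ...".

A->CBB, B->BB, C->CA

  step 2 ⇒ step 3: CABBBBBBBBCACBBCACBB ⇒ CA·CBB·BB·BB·BB·BB·BB·BB·BB·BB·CA·CBB·CA·BB·BB·CA·CBB·CA·BB·BB
    A ↦ CBB
    B ↦ BB
    C ↦ CA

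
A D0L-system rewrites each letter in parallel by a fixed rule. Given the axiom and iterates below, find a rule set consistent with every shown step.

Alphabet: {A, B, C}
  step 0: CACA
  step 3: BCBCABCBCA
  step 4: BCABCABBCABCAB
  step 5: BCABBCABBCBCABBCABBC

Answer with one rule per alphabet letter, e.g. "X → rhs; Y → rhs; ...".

A->B, B->BC, C->A

  step 4 ⇒ step 5: BCABCABBCABCAB ⇒ BC·A·B·BC·A·B·BC·BC·A·B·BC·A·B·BC
    A ↦ B
    B ↦ BC
    C ↦ A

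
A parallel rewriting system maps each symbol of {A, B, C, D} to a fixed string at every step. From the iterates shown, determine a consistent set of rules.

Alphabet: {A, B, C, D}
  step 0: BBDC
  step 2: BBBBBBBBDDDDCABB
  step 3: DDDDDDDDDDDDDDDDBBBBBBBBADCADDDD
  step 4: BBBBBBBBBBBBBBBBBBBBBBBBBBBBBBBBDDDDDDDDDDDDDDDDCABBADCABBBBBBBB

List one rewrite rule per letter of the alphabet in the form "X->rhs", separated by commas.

A->CA, B->DD, C->AD, D->BB

  step 3 ⇒ step 4: DDDDDDDDDDDDDDDDBBBBBBBBADCADDDD ⇒ BB·BB·BB·BB·BB·BB·BB·BB·BB·BB·BB·BB·BB·BB·BB·BB·DD·DD·DD·DD·DD·DD·DD·DD·CA·BB·AD·CA·BB·BB·BB·BB
    A ↦ CA
    B ↦ DD
    C ↦ AD
    D ↦ BB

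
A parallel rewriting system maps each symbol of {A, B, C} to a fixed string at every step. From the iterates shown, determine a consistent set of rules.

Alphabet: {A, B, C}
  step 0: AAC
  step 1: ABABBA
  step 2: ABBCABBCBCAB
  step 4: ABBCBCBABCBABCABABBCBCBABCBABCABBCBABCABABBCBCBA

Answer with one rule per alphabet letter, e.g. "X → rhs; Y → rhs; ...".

  step 1 ⇒ step 2: ABABBA ⇒ AB·BC·AB·BC·BC·AB
    A ↦ AB
    B ↦ BC
  step 0 ⇒ step 1: AAC ⇒ AB·AB·BA
    C ↦ BA

A->AB, B->BC, C->BA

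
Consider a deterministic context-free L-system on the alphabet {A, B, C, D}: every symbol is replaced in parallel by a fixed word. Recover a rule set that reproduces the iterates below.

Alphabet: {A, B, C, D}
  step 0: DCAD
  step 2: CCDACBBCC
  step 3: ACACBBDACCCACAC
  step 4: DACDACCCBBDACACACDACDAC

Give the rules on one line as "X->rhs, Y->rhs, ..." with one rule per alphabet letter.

  step 3 ⇒ step 4: ACACBBDACCCACAC ⇒ D·AC·D·AC·C·C·BB·D·AC·AC·AC·D·AC·D·AC
    A ↦ D
    B ↦ C
    C ↦ AC
    D ↦ BB

A->D, B->C, C->AC, D->BB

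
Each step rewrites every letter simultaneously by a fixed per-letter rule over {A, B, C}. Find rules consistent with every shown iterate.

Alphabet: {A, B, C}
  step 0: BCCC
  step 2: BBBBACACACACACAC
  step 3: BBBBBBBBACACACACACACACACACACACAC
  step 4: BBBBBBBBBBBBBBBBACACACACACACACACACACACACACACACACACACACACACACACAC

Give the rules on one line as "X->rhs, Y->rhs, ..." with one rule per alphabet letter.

A->AC, B->BB, C->AC

  step 3 ⇒ step 4: BBBBBBBBACACACACACACACACACACACAC ⇒ BB·BB·BB·BB·BB·BB·BB·BB·AC·AC·AC·AC·AC·AC·AC·AC·AC·AC·AC·AC·AC·AC·AC·AC·AC·AC·AC·AC·AC·AC·AC·AC
    A ↦ AC
    B ↦ BB
    C ↦ AC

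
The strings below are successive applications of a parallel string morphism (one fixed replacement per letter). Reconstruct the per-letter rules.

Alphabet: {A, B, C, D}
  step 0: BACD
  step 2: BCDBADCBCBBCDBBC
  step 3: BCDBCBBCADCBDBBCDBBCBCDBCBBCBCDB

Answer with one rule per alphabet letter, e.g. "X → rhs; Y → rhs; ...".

  step 2 ⇒ step 3: BCDBADCBCBBCDBBC ⇒ BC·DB·CB·BC·AD·CB·DB·BC·DB·BC·BC·DB·CB·BC·BC·DB
    A ↦ AD
    B ↦ BC
    C ↦ DB
    D ↦ CB

A->AD, B->BC, C->DB, D->CB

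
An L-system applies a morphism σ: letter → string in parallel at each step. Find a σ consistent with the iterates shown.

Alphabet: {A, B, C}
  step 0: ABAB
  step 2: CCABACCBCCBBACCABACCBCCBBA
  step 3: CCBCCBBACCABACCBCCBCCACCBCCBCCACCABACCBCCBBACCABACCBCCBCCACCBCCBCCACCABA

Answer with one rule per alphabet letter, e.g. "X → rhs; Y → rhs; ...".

A->BA, B->CCA, C->CCB

  step 2 ⇒ step 3: CCABACCBCCBBACCABACCBCCBBA ⇒ CCB·CCB·BA·CCA·BA·CCB·CCB·CCA·CCB·CCB·CCA·CCA·BA·CCB·CCB·BA·CCA·BA·CCB·CCB·CCA·CCB·CCB·CCA·CCA·BA
    A ↦ BA
    B ↦ CCA
    C ↦ CCB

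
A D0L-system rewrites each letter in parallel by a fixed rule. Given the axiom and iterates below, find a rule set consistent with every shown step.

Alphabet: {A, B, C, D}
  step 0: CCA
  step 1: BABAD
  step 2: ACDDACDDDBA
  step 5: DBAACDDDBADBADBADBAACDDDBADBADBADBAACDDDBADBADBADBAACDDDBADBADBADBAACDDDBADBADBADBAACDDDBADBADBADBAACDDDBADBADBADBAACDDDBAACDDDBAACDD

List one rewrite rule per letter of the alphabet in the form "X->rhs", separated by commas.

A->D, B->ACD, C->BA, D->DBA

  step 1 ⇒ step 2: BABAD ⇒ ACD·D·ACD·D·DBA
    A ↦ D
    B ↦ ACD
    D ↦ DBA
  step 0 ⇒ step 1: CCA ⇒ BA·BA·D
    C ↦ BA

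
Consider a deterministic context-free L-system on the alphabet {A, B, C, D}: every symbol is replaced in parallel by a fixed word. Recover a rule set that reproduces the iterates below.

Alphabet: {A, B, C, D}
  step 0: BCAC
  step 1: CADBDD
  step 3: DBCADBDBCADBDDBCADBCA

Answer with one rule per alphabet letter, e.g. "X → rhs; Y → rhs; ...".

A->BD, B->CA, C->D, D->DB

  step 0 ⇒ step 1: BCAC ⇒ CA·D·BD·D
    A ↦ BD
    B ↦ CA
    C ↦ D
    D ↦ DB  (constrained at step 1)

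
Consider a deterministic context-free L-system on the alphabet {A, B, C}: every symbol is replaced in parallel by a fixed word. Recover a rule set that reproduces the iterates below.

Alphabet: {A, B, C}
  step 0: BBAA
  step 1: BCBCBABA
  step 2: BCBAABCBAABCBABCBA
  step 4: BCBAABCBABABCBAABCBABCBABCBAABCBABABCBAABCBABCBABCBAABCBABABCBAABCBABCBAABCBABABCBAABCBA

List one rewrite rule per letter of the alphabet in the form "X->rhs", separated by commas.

A->BA, B->BC, C->BAA

  step 1 ⇒ step 2: BCBCBABA ⇒ BC·BAA·BC·BAA·BC·BA·BC·BA
    A ↦ BA
    B ↦ BC
    C ↦ BAA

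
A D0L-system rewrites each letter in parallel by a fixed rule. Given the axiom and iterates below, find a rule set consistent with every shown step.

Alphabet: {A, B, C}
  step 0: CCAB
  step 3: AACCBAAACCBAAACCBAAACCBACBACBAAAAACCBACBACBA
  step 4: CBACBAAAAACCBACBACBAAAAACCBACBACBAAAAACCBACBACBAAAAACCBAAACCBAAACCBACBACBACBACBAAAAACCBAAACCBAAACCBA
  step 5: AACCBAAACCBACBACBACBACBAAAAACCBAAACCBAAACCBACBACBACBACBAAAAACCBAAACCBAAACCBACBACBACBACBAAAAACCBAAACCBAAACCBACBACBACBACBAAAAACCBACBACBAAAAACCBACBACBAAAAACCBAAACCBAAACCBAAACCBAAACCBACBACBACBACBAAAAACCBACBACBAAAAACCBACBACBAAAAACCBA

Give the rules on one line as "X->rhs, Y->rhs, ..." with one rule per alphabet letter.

A->CBA, B->C, C->AA

  step 4 ⇒ step 5: CBACBAAAAACCBACBACBAAAAACCBACBACBAAAAACCBACBACBAAAAACCBAAACCBAAACCBACBACBACBACBAAAAACCBAAACCBAAACCBA ⇒ AA·C·CBA·AA·C·CBA·CBA·CBA·CBA·CBA·AA·AA·C·CBA·AA·C·CBA·AA·C·CBA·CBA·CBA·CBA·CBA·AA·AA·C·CBA·AA·C·CBA·AA·C·CBA·CBA·CBA·CBA·CBA·AA·AA·C·CBA·AA·C·CBA·AA·C·CBA·CBA·CBA·CBA·CBA·AA·AA·C·CBA·CBA·CBA·AA·AA·C·CBA·CBA·CBA·AA·AA·C·CBA·AA·C·CBA·AA·C·CBA·AA·C·CBA·AA·C·CBA·CBA·CBA·CBA·CBA·AA·AA·C·CBA·CBA·CBA·AA·AA·C·CBA·CBA·CBA·AA·AA·C·CBA
    A ↦ CBA
    B ↦ C
    C ↦ AA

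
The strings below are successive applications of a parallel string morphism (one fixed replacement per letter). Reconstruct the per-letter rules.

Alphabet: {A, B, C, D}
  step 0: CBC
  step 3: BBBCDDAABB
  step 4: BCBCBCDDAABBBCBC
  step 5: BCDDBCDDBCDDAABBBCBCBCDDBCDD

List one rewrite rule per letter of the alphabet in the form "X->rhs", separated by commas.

A->B, B->BC, C->DD, D->A

  step 4 ⇒ step 5: BCBCBCDDAABBBCBC ⇒ BC·DD·BC·DD·BC·DD·A·A·B·B·BC·BC·BC·DD·BC·DD
    A ↦ B
    B ↦ BC
    C ↦ DD
    D ↦ A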